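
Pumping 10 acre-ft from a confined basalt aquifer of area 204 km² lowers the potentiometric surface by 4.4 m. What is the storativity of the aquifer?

S ≈ 1.4 × 10^-5

A = 204 km² = 2.04 × 10^8 m²
ΔV = 10 acre-ft = 12330 m³
S = ΔV / (A × Δh) = 12330 m³ / (2.04 × 10^8 m² × 4.4 m) = 1.374 × 10^-5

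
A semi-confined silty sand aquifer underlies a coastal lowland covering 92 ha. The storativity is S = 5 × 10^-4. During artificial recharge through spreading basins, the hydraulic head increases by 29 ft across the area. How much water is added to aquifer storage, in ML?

A = 92 ha = 9.2 × 10^5 m²
Δh = 29 ft = 8.839 m
ΔV = S × A × Δh = 5 × 10^-4 × 9.2 × 10^5 m² × 8.839 m = 4066 m³
ΔV = 4066 m³ = 4.066 ML

ΔV ≈ 4.07 ML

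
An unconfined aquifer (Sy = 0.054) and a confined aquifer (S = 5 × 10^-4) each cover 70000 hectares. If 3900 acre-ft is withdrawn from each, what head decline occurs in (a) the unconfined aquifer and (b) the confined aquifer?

A = 70000 hectares = 7 × 10^8 m²
ΔV = 3900 acre-ft = 4.811 × 10^6 m³
Unconfined: Δh_u = ΔV/(Sy·A) = 4.811 × 10^6/(0.054 × 7 × 10^8) = 0.1273 m
Confined: Δh_c = ΔV/(S·A) = 4.811 × 10^6/(5 × 10^-4 × 7 × 10^8) = 13.74 m

Δh_u ≈ 0.127 m; Δh_c ≈ 13.7 m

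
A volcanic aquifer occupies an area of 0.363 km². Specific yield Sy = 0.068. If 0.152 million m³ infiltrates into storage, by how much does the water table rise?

Δh ≈ 6.16 m

A = 0.363 km² = 3.63 × 10^5 m²
ΔV = 0.152 million m³ = 1.52 × 10^5 m³
Δh = ΔV / (Sy × A) = 1.52 × 10^5 m³ / (0.068 × 3.63 × 10^5 m²) = 6.158 m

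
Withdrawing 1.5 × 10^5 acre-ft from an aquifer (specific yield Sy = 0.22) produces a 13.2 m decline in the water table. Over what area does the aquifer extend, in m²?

A ≈ 6.37 × 10^7 m²

ΔV = 1.5 × 10^5 acre-ft = 1.85 × 10^8 m³
A = ΔV / (Sy × Δh) = 1.85 × 10^8 / (0.22 × 13.2) = 6.371 × 10^7 m²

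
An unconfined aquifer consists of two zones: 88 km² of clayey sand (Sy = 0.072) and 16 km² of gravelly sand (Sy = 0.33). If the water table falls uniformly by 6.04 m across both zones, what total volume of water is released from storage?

ΔV ≈ 7.02 × 10^7 m³

A₁ = 88 km² = 8.8 × 10^7 m²; A₂ = 16 km² = 1.6 × 10^7 m²
ΔV₁ = 0.072 × 8.8 × 10^7 × 6.04 = 3.827 × 10^7 m³
ΔV₂ = 0.33 × 1.6 × 10^7 × 6.04 = 3.189 × 10^7 m³
ΔV = ΔV₁ + ΔV₂ = 7.016 × 10^7 m³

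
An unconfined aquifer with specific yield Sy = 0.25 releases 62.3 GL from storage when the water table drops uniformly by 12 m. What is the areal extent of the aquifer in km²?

ΔV = 62.3 GL = 6.23 × 10^7 m³
A = ΔV / (Sy × Δh) = 6.23 × 10^7 / (0.25 × 12) = 2.077 × 10^7 m²
A = 2.077 × 10^7 m² = 20.77 km²

A ≈ 20.8 km²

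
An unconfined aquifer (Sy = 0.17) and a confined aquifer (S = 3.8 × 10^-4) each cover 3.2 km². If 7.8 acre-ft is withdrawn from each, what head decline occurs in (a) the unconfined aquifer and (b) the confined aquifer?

Δh_u ≈ 0.0177 m; Δh_c ≈ 7.91 m

A = 3.2 km² = 3.2 × 10^6 m²
ΔV = 7.8 acre-ft = 9621 m³
Unconfined: Δh_u = ΔV/(Sy·A) = 9621/(0.17 × 3.2 × 10^6) = 0.01769 m
Confined: Δh_c = ΔV/(S·A) = 9621/(3.8 × 10^-4 × 3.2 × 10^6) = 7.912 m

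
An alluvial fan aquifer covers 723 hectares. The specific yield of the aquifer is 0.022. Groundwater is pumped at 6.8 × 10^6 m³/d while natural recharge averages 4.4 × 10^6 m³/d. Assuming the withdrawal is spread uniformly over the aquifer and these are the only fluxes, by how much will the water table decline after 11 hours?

A = 723 hectares = 7.23 × 10^6 m²
Net abstraction = 6.8 × 10^6 − 4.4 × 10^6 = 2.4 × 10^6 m³/d
t = 11 hours = 0.4583 d
ΔV = Q × t = 2.4 × 10^6 m³/d × 0.4583 d = 1.1 × 10^6 m³
Δh = ΔV / (Sy × A) = 1.1 × 10^6 / (0.022 × 7.23 × 10^6) = 6.916 m

Δh ≈ 6.92 m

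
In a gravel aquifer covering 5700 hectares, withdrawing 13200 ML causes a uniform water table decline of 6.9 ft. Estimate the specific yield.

A = 5700 hectares = 5.7 × 10^7 m²
Δh = 6.9 ft = 2.103 m
ΔV = 13200 ML = 1.32 × 10^7 m³
Sy = ΔV / (A × Δh) = 1.32 × 10^7 m³ / (5.7 × 10^7 m² × 2.103 m) = 0.1101

Sy ≈ 0.11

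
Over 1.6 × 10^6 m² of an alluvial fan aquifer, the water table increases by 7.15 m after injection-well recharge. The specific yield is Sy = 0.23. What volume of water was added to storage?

ΔV = Sy × A × Δh = 0.23 × 1.6 × 10^6 m² × 7.15 m = 2.631 × 10^6 m³

ΔV ≈ 2.63 × 10^6 m³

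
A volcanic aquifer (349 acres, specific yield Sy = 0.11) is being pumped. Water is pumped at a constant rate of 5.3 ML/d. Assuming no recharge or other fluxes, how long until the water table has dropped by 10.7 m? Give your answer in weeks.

A = 349 acres = 1.412 × 10^6 m²
ΔV = Sy × A × Δh = 0.11 × 1.412 × 10^6 × 10.7 = 1.662 × 10^6 m³
Q = 5.3 ML/d = 5300 m³/d
t = ΔV / Q = 1.662 × 10^6 m³ / 5300 m³/d = 313.6 d
t = 313.6 d ≈ 44.81 weeks

t ≈ 44.8 weeks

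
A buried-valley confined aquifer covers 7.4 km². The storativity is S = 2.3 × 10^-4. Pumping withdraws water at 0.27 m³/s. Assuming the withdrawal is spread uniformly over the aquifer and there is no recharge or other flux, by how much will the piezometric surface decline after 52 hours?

A = 7.4 km² = 7.4 × 10^6 m²
Q = 0.27 m³/s = 23330 m³/d
t = 52 hours = 2.167 d
ΔV = Q × t = 23330 m³/d × 2.167 d = 50540 m³
Δh = ΔV / (S × A) = 50540 / (2.3 × 10^-4 × 7.4 × 10^6) = 29.7 m

Δh ≈ 29.7 m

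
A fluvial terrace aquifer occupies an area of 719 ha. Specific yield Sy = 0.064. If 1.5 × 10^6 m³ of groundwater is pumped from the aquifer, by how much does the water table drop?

Δh ≈ 3.26 m

A = 719 ha = 7.19 × 10^6 m²
Δh = ΔV / (Sy × A) = 1.5 × 10^6 m³ / (0.064 × 7.19 × 10^6 m²) = 3.26 m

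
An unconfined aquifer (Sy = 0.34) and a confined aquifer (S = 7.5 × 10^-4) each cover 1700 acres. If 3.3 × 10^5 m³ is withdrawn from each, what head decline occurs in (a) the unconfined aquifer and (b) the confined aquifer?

A = 1700 acres = 6.88 × 10^6 m²
Unconfined: Δh_u = ΔV/(Sy·A) = 3.3 × 10^5/(0.34 × 6.88 × 10^6) = 0.1411 m
Confined: Δh_c = ΔV/(S·A) = 3.3 × 10^5/(7.5 × 10^-4 × 6.88 × 10^6) = 63.96 m

Δh_u ≈ 0.141 m; Δh_c ≈ 64 m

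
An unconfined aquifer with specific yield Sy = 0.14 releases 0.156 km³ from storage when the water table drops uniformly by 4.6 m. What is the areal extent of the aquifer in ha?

ΔV = 0.156 km³ = 1.56 × 10^8 m³
A = ΔV / (Sy × Δh) = 1.56 × 10^8 / (0.14 × 4.6) = 2.422 × 10^8 m²
A = 2.422 × 10^8 m² = 24220 ha

A ≈ 24200 ha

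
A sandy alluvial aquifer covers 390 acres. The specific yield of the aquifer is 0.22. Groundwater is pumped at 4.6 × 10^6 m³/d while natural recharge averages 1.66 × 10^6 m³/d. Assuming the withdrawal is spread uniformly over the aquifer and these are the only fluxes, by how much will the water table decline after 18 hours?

A = 390 acres = 1.578 × 10^6 m²
Net abstraction = 4.6 × 10^6 − 1.66 × 10^6 = 2.94 × 10^6 m³/d
t = 18 hours = 0.75 d
ΔV = Q × t = 2.94 × 10^6 m³/d × 0.75 d = 2.205 × 10^6 m³
Δh = ΔV / (Sy × A) = 2.205 × 10^6 / (0.22 × 1.578 × 10^6) = 6.35 m

Δh ≈ 6.35 m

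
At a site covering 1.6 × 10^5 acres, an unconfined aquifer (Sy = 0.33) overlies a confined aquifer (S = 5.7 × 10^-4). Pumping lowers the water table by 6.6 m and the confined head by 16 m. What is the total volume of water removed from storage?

A = 1.6 × 10^5 acres = 6.475 × 10^8 m²
Unconfined: ΔV_u = Sy × A × Δh_u = 0.33 × 6.475 × 10^8 × 6.6 = 1.41 × 10^9 m³
Confined: ΔV_c = S × A × Δh_c = 5.7 × 10^-4 × 6.475 × 10^8 × 16 = 5.905 × 10^6 m³
Total ΔV = 1.41 × 10^9 + 5.905 × 10^6 = 1.416 × 10^9 m³

ΔV ≈ 1.42 × 10^9 m³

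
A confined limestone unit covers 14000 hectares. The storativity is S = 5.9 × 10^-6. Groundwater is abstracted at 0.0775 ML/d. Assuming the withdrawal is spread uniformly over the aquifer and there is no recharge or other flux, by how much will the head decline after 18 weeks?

A = 14000 hectares = 1.4 × 10^8 m²
Q = 0.0775 ML/d = 77.5 m³/d
t = 18 weeks = 126 d
ΔV = Q × t = 77.5 m³/d × 126 d = 9765 m³
Δh = ΔV / (S × A) = 9765 / (5.9 × 10^-6 × 1.4 × 10^8) = 11.82 m

Δh ≈ 11.8 m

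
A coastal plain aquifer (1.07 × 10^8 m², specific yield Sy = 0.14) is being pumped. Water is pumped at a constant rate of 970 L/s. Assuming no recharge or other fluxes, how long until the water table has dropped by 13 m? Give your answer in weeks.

ΔV = Sy × A × Δh = 0.14 × 1.07 × 10^8 × 13 = 1.947 × 10^8 m³
Q = 970 L/s = 83810 m³/d
t = ΔV / Q = 1.947 × 10^8 m³ / 83810 m³/d = 2324 d
t = 2324 d ≈ 331.9 weeks

t ≈ 332 weeks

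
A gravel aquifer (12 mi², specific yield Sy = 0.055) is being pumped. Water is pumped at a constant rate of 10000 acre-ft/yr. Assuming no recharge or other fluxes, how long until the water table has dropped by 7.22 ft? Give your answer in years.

A = 12 mi² = 3.108 × 10^7 m²
Δh = 7.22 ft = 2.201 m
ΔV = Sy × A × Δh = 0.055 × 3.108 × 10^7 × 2.201 = 3.762 × 10^6 m³
Q = 10000 acre-ft/yr = 33790 m³/d
t = ΔV / Q = 3.762 × 10^6 m³ / 33790 m³/d = 111.3 d
t = 111.3 d ≈ 0.305 years

t ≈ 0.305 years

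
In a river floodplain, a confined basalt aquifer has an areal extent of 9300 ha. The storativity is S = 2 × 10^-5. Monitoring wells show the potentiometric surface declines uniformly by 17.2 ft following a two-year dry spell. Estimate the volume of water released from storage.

A = 9300 ha = 9.3 × 10^7 m²
Δh = 17.2 ft = 5.243 m
ΔV = S × A × Δh = 2 × 10^-5 × 9.3 × 10^7 m² × 5.243 m = 9751 m³

ΔV ≈ 9750 m³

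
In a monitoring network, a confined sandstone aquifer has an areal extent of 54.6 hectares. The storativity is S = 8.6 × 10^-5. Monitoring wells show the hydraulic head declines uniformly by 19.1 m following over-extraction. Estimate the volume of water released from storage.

ΔV ≈ 897 m³

A = 54.6 hectares = 5.46 × 10^5 m²
ΔV = S × A × Δh = 8.6 × 10^-5 × 5.46 × 10^5 m² × 19.1 m = 896.9 m³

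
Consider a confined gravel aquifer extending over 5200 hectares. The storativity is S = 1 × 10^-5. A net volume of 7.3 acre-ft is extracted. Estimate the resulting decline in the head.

Δh ≈ 17.3 m

A = 5200 hectares = 5.2 × 10^7 m²
ΔV = 7.3 acre-ft = 9004 m³
Δh = ΔV / (S × A) = 9004 m³ / (1 × 10^-5 × 5.2 × 10^7 m²) = 17.32 m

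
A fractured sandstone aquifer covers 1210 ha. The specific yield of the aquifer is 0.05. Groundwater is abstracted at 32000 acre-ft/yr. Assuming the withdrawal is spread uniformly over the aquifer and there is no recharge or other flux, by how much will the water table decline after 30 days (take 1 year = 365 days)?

A = 1210 ha = 1.21 × 10^7 m²
Q = 32000 acre-ft/yr = 1.081 × 10^5 m³/d
ΔV = Q × t = 1.081 × 10^5 m³/d × 30 d = 3.244 × 10^6 m³
Δh = ΔV / (Sy × A) = 3.244 × 10^6 / (0.05 × 1.21 × 10^7) = 5.362 m

Δh ≈ 5.36 m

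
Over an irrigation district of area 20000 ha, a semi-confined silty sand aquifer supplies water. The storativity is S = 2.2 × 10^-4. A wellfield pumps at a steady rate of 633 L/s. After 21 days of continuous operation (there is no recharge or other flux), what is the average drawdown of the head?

A = 20000 ha = 2 × 10^8 m²
Q = 633 L/s = 54690 m³/d
ΔV = Q × t = 54690 m³/d × 21 d = 1.149 × 10^6 m³
Δh = ΔV / (S × A) = 1.149 × 10^6 / (2.2 × 10^-4 × 2 × 10^8) = 26.1 m

Δh ≈ 26.1 m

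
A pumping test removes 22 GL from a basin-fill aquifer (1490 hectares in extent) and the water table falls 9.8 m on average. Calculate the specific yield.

Sy ≈ 0.15

A = 1490 hectares = 1.49 × 10^7 m²
ΔV = 22 GL = 2.2 × 10^7 m³
Sy = ΔV / (A × Δh) = 2.2 × 10^7 m³ / (1.49 × 10^7 m² × 9.8 m) = 0.1507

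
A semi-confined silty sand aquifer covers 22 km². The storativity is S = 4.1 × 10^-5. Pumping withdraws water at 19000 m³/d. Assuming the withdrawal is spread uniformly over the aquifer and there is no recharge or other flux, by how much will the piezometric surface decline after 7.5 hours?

Δh ≈ 6.58 m

A = 22 km² = 2.2 × 10^7 m²
t = 7.5 hours = 0.3125 d
ΔV = Q × t = 19000 m³/d × 0.3125 d = 5938 m³
Δh = ΔV / (S × A) = 5938 / (4.1 × 10^-5 × 2.2 × 10^7) = 6.583 m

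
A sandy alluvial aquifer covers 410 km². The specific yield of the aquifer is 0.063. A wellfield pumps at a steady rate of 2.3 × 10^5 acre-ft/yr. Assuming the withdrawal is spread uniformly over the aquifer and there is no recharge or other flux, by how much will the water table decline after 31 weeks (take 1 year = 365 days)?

Δh ≈ 6.53 m

A = 410 km² = 4.1 × 10^8 m²
Q = 2.3 × 10^5 acre-ft/yr = 7.773 × 10^5 m³/d
t = 31 weeks = 217 d
ΔV = Q × t = 7.773 × 10^5 m³/d × 217 d = 1.687 × 10^8 m³
Δh = ΔV / (Sy × A) = 1.687 × 10^8 / (0.063 × 4.1 × 10^8) = 6.53 m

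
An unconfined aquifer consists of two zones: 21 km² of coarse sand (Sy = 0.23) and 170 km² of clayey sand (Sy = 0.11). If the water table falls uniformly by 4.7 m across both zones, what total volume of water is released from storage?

A₁ = 21 km² = 2.1 × 10^7 m²; A₂ = 170 km² = 1.7 × 10^8 m²
ΔV₁ = 0.23 × 2.1 × 10^7 × 4.7 = 2.27 × 10^7 m³
ΔV₂ = 0.11 × 1.7 × 10^8 × 4.7 = 8.789 × 10^7 m³
ΔV = ΔV₁ + ΔV₂ = 1.106 × 10^8 m³

ΔV ≈ 1.11 × 10^8 m³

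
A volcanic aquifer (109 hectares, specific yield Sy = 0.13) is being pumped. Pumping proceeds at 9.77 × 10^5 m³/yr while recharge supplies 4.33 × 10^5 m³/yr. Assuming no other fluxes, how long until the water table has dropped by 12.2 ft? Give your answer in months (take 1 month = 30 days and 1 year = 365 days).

A = 109 hectares = 1.09 × 10^6 m²
Δh = 12.2 ft = 3.719 m
ΔV = Sy × A × Δh = 0.13 × 1.09 × 10^6 × 3.719 = 5.269 × 10^5 m³
Net withdrawal = 9.77 × 10^5 − 4.33 × 10^5 = 5.44 × 10^5 m³/yr = 1490 m³/d
t = ΔV / Q = 5.269 × 10^5 m³ / 1490 m³/d = 353.5 d
t = 353.5 d ≈ 11.78 months

t ≈ 11.8 months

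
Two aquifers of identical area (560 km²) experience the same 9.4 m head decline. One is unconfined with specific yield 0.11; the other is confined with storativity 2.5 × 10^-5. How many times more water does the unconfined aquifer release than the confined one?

ΔV_u / ΔV_c ≈ 4400

A = 560 km² = 5.6 × 10^8 m²
Unconfined: ΔV_u = Sy × A × Δh = 0.11 × 5.6 × 10^8 × 9.4 = 5.79 × 10^8 m³
Confined: ΔV_c = S × A × Δh = 2.5 × 10^-5 × 5.6 × 10^8 × 9.4 = 1.316 × 10^5 m³
Ratio = ΔV_u / ΔV_c = Sy / S = 0.11 / 2.5 × 10^-5 = 4400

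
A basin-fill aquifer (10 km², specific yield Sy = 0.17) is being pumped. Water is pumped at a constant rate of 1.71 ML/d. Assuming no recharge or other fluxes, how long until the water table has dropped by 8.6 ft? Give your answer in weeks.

A = 10 km² = 1 × 10^7 m²
Δh = 8.6 ft = 2.621 m
ΔV = Sy × A × Δh = 0.17 × 1 × 10^7 × 2.621 = 4.456 × 10^6 m³
Q = 1.71 ML/d = 1710 m³/d
t = ΔV / Q = 4.456 × 10^6 m³ / 1710 m³/d = 2606 d
t = 2606 d ≈ 372.3 weeks

t ≈ 372 weeks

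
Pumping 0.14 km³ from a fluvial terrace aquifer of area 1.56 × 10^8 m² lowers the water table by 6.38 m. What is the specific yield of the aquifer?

ΔV = 0.14 km³ = 1.4 × 10^8 m³
Sy = ΔV / (A × Δh) = 1.4 × 10^8 m³ / (1.56 × 10^8 m² × 6.38 m) = 0.1407

Sy ≈ 0.14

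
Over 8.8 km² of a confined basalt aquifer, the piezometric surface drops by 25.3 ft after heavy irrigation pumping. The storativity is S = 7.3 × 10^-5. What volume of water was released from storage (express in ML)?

A = 8.8 km² = 8.8 × 10^6 m²
Δh = 25.3 ft = 7.711 m
ΔV = S × A × Δh = 7.3 × 10^-5 × 8.8 × 10^6 m² × 7.711 m = 4954 m³
ΔV = 4954 m³ = 4.954 ML

ΔV ≈ 4.95 ML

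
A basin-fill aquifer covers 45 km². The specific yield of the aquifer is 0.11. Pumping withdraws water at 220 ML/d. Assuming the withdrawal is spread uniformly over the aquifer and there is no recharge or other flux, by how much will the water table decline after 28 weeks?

Δh ≈ 8.71 m

A = 45 km² = 4.5 × 10^7 m²
Q = 220 ML/d = 2.2 × 10^5 m³/d
t = 28 weeks = 196 d
ΔV = Q × t = 2.2 × 10^5 m³/d × 196 d = 4.312 × 10^7 m³
Δh = ΔV / (Sy × A) = 4.312 × 10^7 / (0.11 × 4.5 × 10^7) = 8.711 m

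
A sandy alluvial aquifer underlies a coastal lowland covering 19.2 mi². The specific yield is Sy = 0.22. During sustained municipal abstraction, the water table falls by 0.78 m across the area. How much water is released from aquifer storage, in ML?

ΔV ≈ 8530 ML

A = 19.2 mi² = 4.973 × 10^7 m²
ΔV = Sy × A × Δh = 0.22 × 4.973 × 10^7 m² × 0.78 m = 8.533 × 10^6 m³
ΔV = 8.533 × 10^6 m³ = 8533 ML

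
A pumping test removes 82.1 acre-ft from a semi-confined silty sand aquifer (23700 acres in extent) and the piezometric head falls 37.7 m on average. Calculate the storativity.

S ≈ 2.8 × 10^-5

A = 23700 acres = 9.591 × 10^7 m²
ΔV = 82.1 acre-ft = 1.013 × 10^5 m³
S = ΔV / (A × Δh) = 1.013 × 10^5 m³ / (9.591 × 10^7 m² × 37.7 m) = 2.801 × 10^-5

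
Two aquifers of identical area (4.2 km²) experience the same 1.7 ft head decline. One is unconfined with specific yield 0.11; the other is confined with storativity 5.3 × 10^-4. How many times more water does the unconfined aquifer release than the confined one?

ΔV_u / ΔV_c ≈ 208

A = 4.2 km² = 4.2 × 10^6 m²
Δh = 1.7 ft = 0.5182 m
Unconfined: ΔV_u = Sy × A × Δh = 0.11 × 4.2 × 10^6 × 0.5182 = 2.394 × 10^5 m³
Confined: ΔV_c = S × A × Δh = 5.3 × 10^-4 × 4.2 × 10^6 × 0.5182 = 1153 m³
Ratio = ΔV_u / ΔV_c = Sy / S = 0.11 / 5.3 × 10^-4 = 207.5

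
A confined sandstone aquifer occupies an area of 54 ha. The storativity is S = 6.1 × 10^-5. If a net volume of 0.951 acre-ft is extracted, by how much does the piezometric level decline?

A = 54 ha = 5.4 × 10^5 m²
ΔV = 0.951 acre-ft = 1173 m³
Δh = ΔV / (S × A) = 1173 m³ / (6.1 × 10^-5 × 5.4 × 10^5 m²) = 35.61 m

Δh ≈ 35.6 m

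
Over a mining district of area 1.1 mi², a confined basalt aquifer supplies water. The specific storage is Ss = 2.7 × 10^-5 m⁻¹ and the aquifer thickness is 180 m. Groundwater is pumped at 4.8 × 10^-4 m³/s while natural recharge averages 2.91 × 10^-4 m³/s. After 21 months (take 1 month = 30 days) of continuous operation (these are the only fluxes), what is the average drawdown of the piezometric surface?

S = Ss × b = 2.7 × 10^-5 m⁻¹ × 180 m = 4.86 × 10^-3
A = 1.1 mi² = 2.849 × 10^6 m²
Net abstraction = 4.8 × 10^-4 − 2.91 × 10^-4 = 1.89 × 10^-4 m³/s
Q_net = 1.89 × 10^-4 m³/s = 16.33 m³/d
t = 21 months = 630 d
ΔV = Q × t = 16.33 m³/d × 630 d = 10290 m³
Δh = ΔV / (S × A) = 10290 / (0.00486 × 2.849 × 10^6) = 0.743 m

Δh ≈ 0.743 m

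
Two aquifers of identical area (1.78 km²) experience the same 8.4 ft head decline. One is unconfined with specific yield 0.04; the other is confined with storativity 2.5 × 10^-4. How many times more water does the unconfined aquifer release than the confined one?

A = 1.78 km² = 1.78 × 10^6 m²
Δh = 8.4 ft = 2.56 m
Unconfined: ΔV_u = Sy × A × Δh = 0.04 × 1.78 × 10^6 × 2.56 = 1.823 × 10^5 m³
Confined: ΔV_c = S × A × Δh = 2.5 × 10^-4 × 1.78 × 10^6 × 2.56 = 1139 m³
Ratio = ΔV_u / ΔV_c = Sy / S = 0.04 / 2.5 × 10^-4 = 160

ΔV_u / ΔV_c ≈ 160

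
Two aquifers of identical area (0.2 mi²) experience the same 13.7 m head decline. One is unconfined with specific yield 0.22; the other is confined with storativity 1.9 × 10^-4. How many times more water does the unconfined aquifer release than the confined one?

ΔV_u / ΔV_c ≈ 1160

A = 0.2 mi² = 5.18 × 10^5 m²
Unconfined: ΔV_u = Sy × A × Δh = 0.22 × 5.18 × 10^5 × 13.7 = 1.561 × 10^6 m³
Confined: ΔV_c = S × A × Δh = 1.9 × 10^-4 × 5.18 × 10^5 × 13.7 = 1348 m³
Ratio = ΔV_u / ΔV_c = Sy / S = 0.22 / 1.9 × 10^-4 = 1158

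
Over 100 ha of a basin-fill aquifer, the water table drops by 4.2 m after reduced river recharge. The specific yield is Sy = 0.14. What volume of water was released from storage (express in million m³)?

ΔV ≈ 0.588 million m³

A = 100 ha = 1 × 10^6 m²
ΔV = Sy × A × Δh = 0.14 × 1 × 10^6 m² × 4.2 m = 5.88 × 10^5 m³
ΔV = 5.88 × 10^5 m³ = 0.588 million m³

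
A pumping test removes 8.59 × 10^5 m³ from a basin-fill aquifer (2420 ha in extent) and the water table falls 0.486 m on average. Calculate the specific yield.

Sy ≈ 0.073

A = 2420 ha = 2.42 × 10^7 m²
Sy = ΔV / (A × Δh) = 8.59 × 10^5 m³ / (2.42 × 10^7 m² × 0.486 m) = 0.07304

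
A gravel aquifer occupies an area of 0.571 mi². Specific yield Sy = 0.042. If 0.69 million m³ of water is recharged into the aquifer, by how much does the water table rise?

A = 0.571 mi² = 1.479 × 10^6 m²
ΔV = 0.69 million m³ = 6.9 × 10^5 m³
Δh = ΔV / (Sy × A) = 6.9 × 10^5 m³ / (0.042 × 1.479 × 10^6 m²) = 11.11 m

Δh ≈ 11.1 m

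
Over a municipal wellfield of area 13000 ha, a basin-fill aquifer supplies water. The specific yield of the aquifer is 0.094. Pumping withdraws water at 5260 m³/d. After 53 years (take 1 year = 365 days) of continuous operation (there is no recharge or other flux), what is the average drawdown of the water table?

A = 13000 ha = 1.3 × 10^8 m²
t = 53 years = 19340 d
ΔV = Q × t = 5260 m³/d × 19340 d = 1.018 × 10^8 m³
Δh = ΔV / (Sy × A) = 1.018 × 10^8 / (0.094 × 1.3 × 10^8) = 8.327 m

Δh ≈ 8.33 m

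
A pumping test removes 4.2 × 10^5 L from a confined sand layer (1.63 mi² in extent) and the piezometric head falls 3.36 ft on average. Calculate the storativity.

S ≈ 9.7 × 10^-5

A = 1.63 mi² = 4.222 × 10^6 m²
Δh = 3.36 ft = 1.024 m
ΔV = 4.2 × 10^5 L = 420 m³
S = ΔV / (A × Δh) = 420 m³ / (4.222 × 10^6 m² × 1.024 m) = 9.714 × 10^-5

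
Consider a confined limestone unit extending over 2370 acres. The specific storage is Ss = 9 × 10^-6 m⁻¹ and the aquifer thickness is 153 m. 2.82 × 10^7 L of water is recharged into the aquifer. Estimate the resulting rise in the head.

S = Ss × b = 9 × 10^-6 m⁻¹ × 153 m = 1.377 × 10^-3
A = 2370 acres = 9.591 × 10^6 m²
ΔV = 2.82 × 10^7 L = 28200 m³
Δh = ΔV / (S × A) = 28200 m³ / (0.001377 × 9.591 × 10^6 m²) = 2.135 m

Δh ≈ 2.14 m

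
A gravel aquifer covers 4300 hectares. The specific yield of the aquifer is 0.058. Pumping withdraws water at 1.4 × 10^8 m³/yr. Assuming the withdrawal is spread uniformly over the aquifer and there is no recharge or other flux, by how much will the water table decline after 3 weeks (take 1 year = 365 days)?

A = 4300 hectares = 4.3 × 10^7 m²
Q = 1.4 × 10^8 m³/yr = 3.836 × 10^5 m³/d
t = 3 weeks = 21 d
ΔV = Q × t = 3.836 × 10^5 m³/d × 21 d = 8.055 × 10^6 m³
Δh = ΔV / (Sy × A) = 8.055 × 10^6 / (0.058 × 4.3 × 10^7) = 3.23 m

Δh ≈ 3.23 m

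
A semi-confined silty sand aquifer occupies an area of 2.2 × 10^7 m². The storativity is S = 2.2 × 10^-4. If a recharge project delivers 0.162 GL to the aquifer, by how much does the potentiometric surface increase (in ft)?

ΔV = 0.162 GL = 1.62 × 10^5 m³
Δh = ΔV / (S × A) = 1.62 × 10^5 m³ / (2.2 × 10^-4 × 2.2 × 10^7 m²) = 33.47 m
Δh = 33.47 m = 109.8 ft

Δh ≈ 110 ft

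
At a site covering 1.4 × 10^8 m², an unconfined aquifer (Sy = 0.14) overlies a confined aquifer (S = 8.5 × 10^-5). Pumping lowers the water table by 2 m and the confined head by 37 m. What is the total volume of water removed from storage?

Unconfined: ΔV_u = Sy × A × Δh_u = 0.14 × 1.4 × 10^8 × 2 = 3.92 × 10^7 m³
Confined: ΔV_c = S × A × Δh_c = 8.5 × 10^-5 × 1.4 × 10^8 × 37 = 4.403 × 10^5 m³
Total ΔV = 3.92 × 10^7 + 4.403 × 10^5 = 3.964 × 10^7 m³

ΔV ≈ 3.96 × 10^7 m³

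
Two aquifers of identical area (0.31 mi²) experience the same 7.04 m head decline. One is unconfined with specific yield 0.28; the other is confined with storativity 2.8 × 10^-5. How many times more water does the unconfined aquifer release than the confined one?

ΔV_u / ΔV_c ≈ 10000

A = 0.31 mi² = 8.029 × 10^5 m²
Unconfined: ΔV_u = Sy × A × Δh = 0.28 × 8.029 × 10^5 × 7.04 = 1.583 × 10^6 m³
Confined: ΔV_c = S × A × Δh = 2.8 × 10^-5 × 8.029 × 10^5 × 7.04 = 158.3 m³
Ratio = ΔV_u / ΔV_c = Sy / S = 0.28 / 2.8 × 10^-5 = 10000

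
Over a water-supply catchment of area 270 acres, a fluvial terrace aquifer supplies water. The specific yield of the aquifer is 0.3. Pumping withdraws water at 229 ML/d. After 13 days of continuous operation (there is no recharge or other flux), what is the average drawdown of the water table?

Δh ≈ 9.08 m

A = 270 acres = 1.093 × 10^6 m²
Q = 229 ML/d = 2.29 × 10^5 m³/d
ΔV = Q × t = 2.29 × 10^5 m³/d × 13 d = 2.977 × 10^6 m³
Δh = ΔV / (Sy × A) = 2.977 × 10^6 / (0.3 × 1.093 × 10^6) = 9.082 m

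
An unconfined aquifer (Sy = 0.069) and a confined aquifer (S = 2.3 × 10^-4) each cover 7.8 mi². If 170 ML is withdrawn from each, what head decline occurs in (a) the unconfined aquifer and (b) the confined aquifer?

A = 7.8 mi² = 2.02 × 10^7 m²
ΔV = 170 ML = 1.7 × 10^5 m³
Unconfined: Δh_u = ΔV/(Sy·A) = 1.7 × 10^5/(0.069 × 2.02 × 10^7) = 0.122 m
Confined: Δh_c = ΔV/(S·A) = 1.7 × 10^5/(2.3 × 10^-4 × 2.02 × 10^7) = 36.59 m

Δh_u ≈ 0.122 m; Δh_c ≈ 36.6 m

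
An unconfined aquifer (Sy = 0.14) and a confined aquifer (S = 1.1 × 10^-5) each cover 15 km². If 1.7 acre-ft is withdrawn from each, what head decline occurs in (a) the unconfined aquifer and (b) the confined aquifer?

Δh_u ≈ 9.99 × 10^-4 m; Δh_c ≈ 12.7 m

A = 15 km² = 1.5 × 10^7 m²
ΔV = 1.7 acre-ft = 2097 m³
Unconfined: Δh_u = ΔV/(Sy·A) = 2097/(0.14 × 1.5 × 10^7) = 9.985 × 10^-4 m
Confined: Δh_c = ΔV/(S·A) = 2097/(1.1 × 10^-5 × 1.5 × 10^7) = 12.71 m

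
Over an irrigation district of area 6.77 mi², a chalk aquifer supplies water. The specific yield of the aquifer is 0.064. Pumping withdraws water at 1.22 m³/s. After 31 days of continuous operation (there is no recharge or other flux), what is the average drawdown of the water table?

A = 6.77 mi² = 1.753 × 10^7 m²
Q = 1.22 m³/s = 1.054 × 10^5 m³/d
ΔV = Q × t = 1.054 × 10^5 m³/d × 31 d = 3.268 × 10^6 m³
Δh = ΔV / (Sy × A) = 3.268 × 10^6 / (0.064 × 1.753 × 10^7) = 2.912 m

Δh ≈ 2.91 m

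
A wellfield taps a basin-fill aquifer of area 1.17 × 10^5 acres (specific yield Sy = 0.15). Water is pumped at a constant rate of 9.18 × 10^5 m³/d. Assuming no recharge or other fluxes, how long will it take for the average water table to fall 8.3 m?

t ≈ 642 days

A = 1.17 × 10^5 acres = 4.735 × 10^8 m²
ΔV = Sy × A × Δh = 0.15 × 4.735 × 10^8 × 8.3 = 5.895 × 10^8 m³
t = ΔV / Q = 5.895 × 10^8 m³ / 9.18 × 10^5 m³/d = 642.1 d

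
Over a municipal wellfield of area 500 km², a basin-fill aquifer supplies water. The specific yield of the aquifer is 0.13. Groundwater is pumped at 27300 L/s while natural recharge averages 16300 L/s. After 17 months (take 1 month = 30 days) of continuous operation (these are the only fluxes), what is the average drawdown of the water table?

Δh ≈ 7.46 m

A = 500 km² = 5 × 10^8 m²
Net abstraction = 27300 − 16300 = 11000 L/s
Q_net = 11000 L/s = 9.504 × 10^5 m³/d
t = 17 months = 510 d
ΔV = Q × t = 9.504 × 10^5 m³/d × 510 d = 4.847 × 10^8 m³
Δh = ΔV / (Sy × A) = 4.847 × 10^8 / (0.13 × 5 × 10^8) = 7.457 m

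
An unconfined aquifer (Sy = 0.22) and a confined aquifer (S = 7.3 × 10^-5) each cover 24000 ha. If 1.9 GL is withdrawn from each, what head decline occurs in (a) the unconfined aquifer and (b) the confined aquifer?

A = 24000 ha = 2.4 × 10^8 m²
ΔV = 1.9 GL = 1.9 × 10^6 m³
Unconfined: Δh_u = ΔV/(Sy·A) = 1.9 × 10^6/(0.22 × 2.4 × 10^8) = 0.03598 m
Confined: Δh_c = ΔV/(S·A) = 1.9 × 10^6/(7.3 × 10^-5 × 2.4 × 10^8) = 108.4 m

Δh_u ≈ 0.036 m; Δh_c ≈ 108 m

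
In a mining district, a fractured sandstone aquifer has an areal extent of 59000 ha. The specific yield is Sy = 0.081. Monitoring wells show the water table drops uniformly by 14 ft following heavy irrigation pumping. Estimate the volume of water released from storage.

ΔV ≈ 2.04 × 10^8 m³

A = 59000 ha = 5.9 × 10^8 m²
Δh = 14 ft = 4.267 m
ΔV = Sy × A × Δh = 0.081 × 5.9 × 10^8 m² × 4.267 m = 2.039 × 10^8 m³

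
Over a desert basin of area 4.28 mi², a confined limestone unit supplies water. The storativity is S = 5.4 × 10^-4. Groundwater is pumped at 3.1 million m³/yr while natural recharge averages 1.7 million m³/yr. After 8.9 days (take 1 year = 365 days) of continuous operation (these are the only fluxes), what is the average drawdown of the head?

A = 4.28 mi² = 1.109 × 10^7 m²
Net abstraction = 3.1 − 1.7 = 1.4 million m³/yr
Q_net = 1.4 million m³/yr = 3836 m³/d
ΔV = Q × t = 3836 m³/d × 8.9 d = 34140 m³
Δh = ΔV / (S × A) = 34140 / (5.4 × 10^-4 × 1.109 × 10^7) = 5.703 m

Δh ≈ 5.7 m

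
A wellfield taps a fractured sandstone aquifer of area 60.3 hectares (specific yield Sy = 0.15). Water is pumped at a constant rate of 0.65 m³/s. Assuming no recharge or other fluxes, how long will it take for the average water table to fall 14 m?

t ≈ 22.5 days

A = 60.3 hectares = 6.03 × 10^5 m²
ΔV = Sy × A × Δh = 0.15 × 6.03 × 10^5 × 14 = 1.266 × 10^6 m³
Q = 0.65 m³/s = 56160 m³/d
t = ΔV / Q = 1.266 × 10^6 m³ / 56160 m³/d = 22.55 d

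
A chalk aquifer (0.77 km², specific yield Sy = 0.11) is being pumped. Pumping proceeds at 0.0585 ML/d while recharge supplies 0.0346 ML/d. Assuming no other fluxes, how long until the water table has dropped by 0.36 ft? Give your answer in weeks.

t ≈ 55.6 weeks

A = 0.77 km² = 7.7 × 10^5 m²
Δh = 0.36 ft = 0.1097 m
ΔV = Sy × A × Δh = 0.11 × 7.7 × 10^5 × 0.1097 = 9294 m³
Net withdrawal = 0.0585 − 0.0346 = 0.0239 ML/d = 23.9 m³/d
t = ΔV / Q = 9294 m³ / 23.9 m³/d = 388.9 d
t = 388.9 d ≈ 55.55 weeks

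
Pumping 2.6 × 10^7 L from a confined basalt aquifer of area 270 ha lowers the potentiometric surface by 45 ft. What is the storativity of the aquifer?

S ≈ 7 × 10^-4

A = 270 ha = 2.7 × 10^6 m²
Δh = 45 ft = 13.72 m
ΔV = 2.6 × 10^7 L = 26000 m³
S = ΔV / (A × Δh) = 26000 m³ / (2.7 × 10^6 m² × 13.72 m) = 7.021 × 10^-4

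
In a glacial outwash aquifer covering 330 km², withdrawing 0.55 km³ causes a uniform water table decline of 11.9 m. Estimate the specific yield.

A = 330 km² = 3.3 × 10^8 m²
ΔV = 0.55 km³ = 5.5 × 10^8 m³
Sy = ΔV / (A × Δh) = 5.5 × 10^8 m³ / (3.3 × 10^8 m² × 11.9 m) = 0.1401

Sy ≈ 0.14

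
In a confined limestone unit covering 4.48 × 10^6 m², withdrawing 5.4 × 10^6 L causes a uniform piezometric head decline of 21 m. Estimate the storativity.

S ≈ 5.7 × 10^-5

ΔV = 5.4 × 10^6 L = 5400 m³
S = ΔV / (A × Δh) = 5400 m³ / (4.48 × 10^6 m² × 21 m) = 5.74 × 10^-5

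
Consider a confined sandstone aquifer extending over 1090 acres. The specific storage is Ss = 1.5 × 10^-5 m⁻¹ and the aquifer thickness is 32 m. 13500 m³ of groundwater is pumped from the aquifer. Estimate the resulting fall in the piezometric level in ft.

Δh ≈ 20.9 ft

S = Ss × b = 1.5 × 10^-5 m⁻¹ × 32 m = 4.8 × 10^-4
A = 1090 acres = 4.411 × 10^6 m²
Δh = ΔV / (S × A) = 13500 m³ / (4.8 × 10^-4 × 4.411 × 10^6 m²) = 6.376 m
Δh = 6.376 m = 20.92 ft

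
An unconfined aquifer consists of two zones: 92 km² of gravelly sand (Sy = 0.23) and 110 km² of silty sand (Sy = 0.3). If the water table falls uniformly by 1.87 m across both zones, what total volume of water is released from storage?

A₁ = 92 km² = 9.2 × 10^7 m²; A₂ = 110 km² = 1.1 × 10^8 m²
ΔV₁ = 0.23 × 9.2 × 10^7 × 1.87 = 3.957 × 10^7 m³
ΔV₂ = 0.3 × 1.1 × 10^8 × 1.87 = 6.171 × 10^7 m³
ΔV = ΔV₁ + ΔV₂ = 1.013 × 10^8 m³

ΔV ≈ 1.01 × 10^8 m³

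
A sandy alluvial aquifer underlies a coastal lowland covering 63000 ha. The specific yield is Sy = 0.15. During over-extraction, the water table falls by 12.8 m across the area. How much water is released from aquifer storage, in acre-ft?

ΔV ≈ 9.81 × 10^5 acre-ft

A = 63000 ha = 6.3 × 10^8 m²
ΔV = Sy × A × Δh = 0.15 × 6.3 × 10^8 m² × 12.8 m = 1.21 × 10^9 m³
ΔV = 1.21 × 10^9 m³ = 9.806 × 10^5 acre-ft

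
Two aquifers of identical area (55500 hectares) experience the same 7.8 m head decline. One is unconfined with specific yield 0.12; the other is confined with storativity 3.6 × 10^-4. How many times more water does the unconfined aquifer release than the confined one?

A = 55500 hectares = 5.55 × 10^8 m²
Unconfined: ΔV_u = Sy × A × Δh = 0.12 × 5.55 × 10^8 × 7.8 = 5.195 × 10^8 m³
Confined: ΔV_c = S × A × Δh = 3.6 × 10^-4 × 5.55 × 10^8 × 7.8 = 1.558 × 10^6 m³
Ratio = ΔV_u / ΔV_c = Sy / S = 0.12 / 3.6 × 10^-4 = 333.3

ΔV_u / ΔV_c ≈ 333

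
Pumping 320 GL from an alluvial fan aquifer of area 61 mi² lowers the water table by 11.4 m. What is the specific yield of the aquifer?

Sy ≈ 0.18

A = 61 mi² = 1.58 × 10^8 m²
ΔV = 320 GL = 3.2 × 10^8 m³
Sy = ΔV / (A × Δh) = 3.2 × 10^8 m³ / (1.58 × 10^8 m² × 11.4 m) = 0.1777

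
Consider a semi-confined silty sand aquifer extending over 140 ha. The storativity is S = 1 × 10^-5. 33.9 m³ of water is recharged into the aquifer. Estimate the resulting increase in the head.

A = 140 ha = 1.4 × 10^6 m²
Δh = ΔV / (S × A) = 33.9 m³ / (1 × 10^-5 × 1.4 × 10^6 m²) = 2.421 m

Δh ≈ 2.42 m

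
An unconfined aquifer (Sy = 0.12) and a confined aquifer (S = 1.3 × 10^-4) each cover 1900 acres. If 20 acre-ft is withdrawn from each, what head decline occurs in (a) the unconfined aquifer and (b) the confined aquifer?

Δh_u ≈ 0.0267 m; Δh_c ≈ 24.7 m

A = 1900 acres = 7.689 × 10^6 m²
ΔV = 20 acre-ft = 24670 m³
Unconfined: Δh_u = ΔV/(Sy·A) = 24670/(0.12 × 7.689 × 10^6) = 0.02674 m
Confined: Δh_c = ΔV/(S·A) = 24670/(1.3 × 10^-4 × 7.689 × 10^6) = 24.68 m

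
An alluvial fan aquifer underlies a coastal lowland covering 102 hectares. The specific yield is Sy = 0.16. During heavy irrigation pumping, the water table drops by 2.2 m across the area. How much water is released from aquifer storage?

ΔV ≈ 3.59 × 10^5 m³

A = 102 hectares = 1.02 × 10^6 m²
ΔV = Sy × A × Δh = 0.16 × 1.02 × 10^6 m² × 2.2 m = 3.59 × 10^5 m³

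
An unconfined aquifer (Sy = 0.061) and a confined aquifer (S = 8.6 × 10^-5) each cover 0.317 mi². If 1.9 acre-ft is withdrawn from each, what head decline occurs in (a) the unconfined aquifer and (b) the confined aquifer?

A = 0.317 mi² = 8.21 × 10^5 m²
ΔV = 1.9 acre-ft = 2344 m³
Unconfined: Δh_u = ΔV/(Sy·A) = 2344/(0.061 × 8.21 × 10^5) = 0.0468 m
Confined: Δh_c = ΔV/(S·A) = 2344/(8.6 × 10^-5 × 8.21 × 10^5) = 33.19 m

Δh_u ≈ 0.0468 m; Δh_c ≈ 33.2 m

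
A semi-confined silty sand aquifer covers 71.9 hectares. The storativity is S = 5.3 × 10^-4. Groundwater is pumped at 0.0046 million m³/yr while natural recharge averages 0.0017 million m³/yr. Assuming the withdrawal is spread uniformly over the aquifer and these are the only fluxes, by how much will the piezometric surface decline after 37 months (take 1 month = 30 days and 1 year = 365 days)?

A = 71.9 hectares = 7.19 × 10^5 m²
Net abstraction = 0.0046 − 0.0017 = 0.0029 million m³/yr
Q_net = 0.0029 million m³/yr = 7.945 m³/d
t = 37 months = 1110 d
ΔV = Q × t = 7.945 m³/d × 1110 d = 8819 m³
Δh = ΔV / (S × A) = 8819 / (5.3 × 10^-4 × 7.19 × 10^5) = 23.14 m

Δh ≈ 23.1 m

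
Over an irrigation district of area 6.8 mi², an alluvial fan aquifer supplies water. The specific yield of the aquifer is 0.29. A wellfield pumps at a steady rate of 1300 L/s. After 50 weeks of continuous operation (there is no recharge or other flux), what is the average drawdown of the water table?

A = 6.8 mi² = 1.761 × 10^7 m²
Q = 1300 L/s = 1.123 × 10^5 m³/d
t = 50 weeks = 350 d
ΔV = Q × t = 1.123 × 10^5 m³/d × 350 d = 3.931 × 10^7 m³
Δh = ΔV / (Sy × A) = 3.931 × 10^7 / (0.29 × 1.761 × 10^7) = 7.697 m

Δh ≈ 7.7 m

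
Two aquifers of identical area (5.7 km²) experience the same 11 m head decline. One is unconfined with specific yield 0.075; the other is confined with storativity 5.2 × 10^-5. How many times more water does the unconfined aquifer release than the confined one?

A = 5.7 km² = 5.7 × 10^6 m²
Unconfined: ΔV_u = Sy × A × Δh = 0.075 × 5.7 × 10^6 × 11 = 4.702 × 10^6 m³
Confined: ΔV_c = S × A × Δh = 5.2 × 10^-5 × 5.7 × 10^6 × 11 = 3260 m³
Ratio = ΔV_u / ΔV_c = Sy / S = 0.075 / 5.2 × 10^-5 = 1442

ΔV_u / ΔV_c ≈ 1440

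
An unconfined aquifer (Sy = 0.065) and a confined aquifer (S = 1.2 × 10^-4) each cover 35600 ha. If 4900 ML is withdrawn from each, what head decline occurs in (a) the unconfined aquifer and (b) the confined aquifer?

A = 35600 ha = 3.56 × 10^8 m²
ΔV = 4900 ML = 4.9 × 10^6 m³
Unconfined: Δh_u = ΔV/(Sy·A) = 4.9 × 10^6/(0.065 × 3.56 × 10^8) = 0.2118 m
Confined: Δh_c = ΔV/(S·A) = 4.9 × 10^6/(1.2 × 10^-4 × 3.56 × 10^8) = 114.7 m

Δh_u ≈ 0.212 m; Δh_c ≈ 115 m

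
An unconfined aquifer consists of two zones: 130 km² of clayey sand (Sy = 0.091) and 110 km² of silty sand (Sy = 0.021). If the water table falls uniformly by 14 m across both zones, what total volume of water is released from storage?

A₁ = 130 km² = 1.3 × 10^8 m²; A₂ = 110 km² = 1.1 × 10^8 m²
ΔV₁ = 0.091 × 1.3 × 10^8 × 14 = 1.656 × 10^8 m³
ΔV₂ = 0.021 × 1.1 × 10^8 × 14 = 3.234 × 10^7 m³
ΔV = ΔV₁ + ΔV₂ = 1.98 × 10^8 m³

ΔV ≈ 1.98 × 10^8 m³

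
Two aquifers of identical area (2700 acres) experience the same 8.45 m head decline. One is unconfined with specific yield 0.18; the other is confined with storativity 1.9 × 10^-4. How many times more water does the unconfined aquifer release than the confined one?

ΔV_u / ΔV_c ≈ 947

A = 2700 acres = 1.093 × 10^7 m²
Unconfined: ΔV_u = Sy × A × Δh = 0.18 × 1.093 × 10^7 × 8.45 = 1.662 × 10^7 m³
Confined: ΔV_c = S × A × Δh = 1.9 × 10^-4 × 1.093 × 10^7 × 8.45 = 17540 m³
Ratio = ΔV_u / ΔV_c = Sy / S = 0.18 / 1.9 × 10^-4 = 947.4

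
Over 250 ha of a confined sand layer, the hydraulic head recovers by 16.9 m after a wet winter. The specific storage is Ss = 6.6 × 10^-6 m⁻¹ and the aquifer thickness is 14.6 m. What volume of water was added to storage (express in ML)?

S = Ss × b = 6.6 × 10^-6 m⁻¹ × 14.6 m = 9.636 × 10^-5
A = 250 ha = 2.5 × 10^6 m²
ΔV = S × A × Δh = 9.636 × 10^-5 × 2.5 × 10^6 m² × 16.9 m = 4071 m³
ΔV = 4071 m³ = 4.071 ML

ΔV ≈ 4.07 ML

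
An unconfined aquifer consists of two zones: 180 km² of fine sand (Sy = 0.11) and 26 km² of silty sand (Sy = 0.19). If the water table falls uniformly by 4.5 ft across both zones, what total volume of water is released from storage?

A₁ = 180 km² = 1.8 × 10^8 m²; A₂ = 26 km² = 2.6 × 10^7 m²
Δh = 4.5 ft = 1.372 m
ΔV₁ = 0.11 × 1.8 × 10^8 × 1.372 = 2.716 × 10^7 m³
ΔV₂ = 0.19 × 2.6 × 10^7 × 1.372 = 6.776 × 10^6 m³
ΔV = ΔV₁ + ΔV₂ = 3.393 × 10^7 m³

ΔV ≈ 3.39 × 10^7 m³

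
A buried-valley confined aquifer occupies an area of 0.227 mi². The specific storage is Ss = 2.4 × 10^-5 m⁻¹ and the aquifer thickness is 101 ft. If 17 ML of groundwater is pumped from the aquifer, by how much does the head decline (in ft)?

b = 101 ft = 30.78 m
S = Ss × b = 2.4 × 10^-5 m⁻¹ × 30.78 m = 7.388 × 10^-4
A = 0.227 mi² = 5.879 × 10^5 m²
ΔV = 17 ML = 17000 m³
Δh = ΔV / (S × A) = 17000 m³ / (7.388 × 10^-4 × 5.879 × 10^5 m²) = 39.14 m
Δh = 39.14 m = 128.4 ft

Δh ≈ 128 ft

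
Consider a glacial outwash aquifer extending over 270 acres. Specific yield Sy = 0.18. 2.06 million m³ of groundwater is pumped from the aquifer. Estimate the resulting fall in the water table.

A = 270 acres = 1.093 × 10^6 m²
ΔV = 2.06 million m³ = 2.06 × 10^6 m³
Δh = ΔV / (Sy × A) = 2.06 × 10^6 m³ / (0.18 × 1.093 × 10^6 m²) = 10.47 m

Δh ≈ 10.5 m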